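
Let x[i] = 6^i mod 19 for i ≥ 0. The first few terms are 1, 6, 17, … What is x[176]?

5

Computing terms: x[0] = 1,  x[1] = 6,  x[2] = 17,  x[3] = 7,  x[4] = 4,  x[5] = 5,  x[6] = 11,  x[7] = 9,  x[8] = 16,  x[9] = 1.
The sequence repeats with period 9.
So x[176] = x[0 + ((176-0) mod 9)] = x[5] = 5.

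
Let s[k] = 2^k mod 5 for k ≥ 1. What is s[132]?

Listing terms: s[1] = 2, s[2] = 4, s[3] = 3, s[4] = 1, s[5] = 2.
The sequence repeats with period 4.
So s[132] = s[1 + ((132-1) mod 4)] = s[4] = 1.

1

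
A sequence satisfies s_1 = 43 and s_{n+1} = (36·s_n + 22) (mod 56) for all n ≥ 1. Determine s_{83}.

We have s_1 = 43,  s_2 = 2,  s_3 = 38,  s_4 = 46,  s_5 = 54,  s_6 = 6,  s_7 = 14,  s_8 = 22,  s_9 = 30,  s_{10} = 38.
Since s_{10} = s_3 = 38, the sequence is eventually periodic: after a pre-period of length 2 it cycles with period 7.
For n ≥ 3, s_n depends only on (n - 3) mod 7. (83 - 3) mod 7 = 3, so s_{83} = s_6 = 6.

6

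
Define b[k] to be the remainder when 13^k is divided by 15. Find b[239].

7

Computing terms: b[1] = 13,  b[2] = 4,  b[3] = 7,  b[4] = 1,  b[5] = 13.
Since b[5] = b[1] = 13, the sequence is periodic with period 4.
So b[239] = b[1 + ((239-1) mod 4)] = b[3] = 7.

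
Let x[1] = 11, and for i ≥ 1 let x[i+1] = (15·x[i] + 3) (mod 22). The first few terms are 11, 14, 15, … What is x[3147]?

3

x[1] = 11,  x[2] = 14,  x[3] = 15,  x[4] = 8,  x[5] = 13,  x[6] = 0,  x[7] = 3,  x[8] = 4,  x[9] = 19,  x[10] = 2,  x[11] = 11.
Since x[11] = x[1] = 11, the sequence is periodic with period 10.
(3147 - 1) mod 10 = 6, so x[3147] = x[7] = 3.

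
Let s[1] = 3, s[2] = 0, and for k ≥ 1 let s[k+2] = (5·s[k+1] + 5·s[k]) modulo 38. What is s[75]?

15

Listing terms: s[1] = 3,  s[2] = 0,  s[3] = 15,  s[4] = 37,  s[5] = 32,  s[6] = 3,  s[7] = 23,  s[8] = 16,  s[9] = 5,  s[10] = 29,  s[11] = 18,  s[12] = 7,  s[13] = 11,  s[14] = 14,  s[15] = 11,  s[16] = 11,  s[17] = 34,  s[18] = 35,  s[19] = 3,  s[20] = 0.
Since (s[19], s[20]) = (s[1], s[2]) = (3, 0) (two consecutive terms determine the rest), the sequence is periodic with period 18.
(75 - 1) mod 18 = 2, so s[75] = s[3] = 15.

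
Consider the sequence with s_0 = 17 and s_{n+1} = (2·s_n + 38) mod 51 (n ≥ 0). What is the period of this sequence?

s_0 = 17,  s_1 = 21,  s_2 = 29,  s_3 = 45,  s_4 = 26,  s_5 = 39,  s_6 = 14,  s_7 = 15,  s_8 = 17.
The sequence repeats with period 8.

8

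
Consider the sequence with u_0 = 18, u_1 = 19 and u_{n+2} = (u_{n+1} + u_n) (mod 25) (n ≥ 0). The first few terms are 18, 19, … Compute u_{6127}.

u_0 = 18, u_1 = 19, u_2 = 12, u_3 = 6, u_4 = 18, u_5 = 24, u_6 = 17, u_7 = 16, u_8 = 8, u_9 = 24, u_{10} = 7, u_{11} = 6, u_{12} = 13, u_{13} = 19, u_{14} = 7, u_{15} = 1, u_{16} = 8, u_{17} = 9, u_{18} = 17, u_{19} = 1, u_{20} = 18, u_{21} = 19.
The sequence repeats with period 20.
(6127 - 0) mod 20 = 7, so u_{6127} = u_7 = 16.

16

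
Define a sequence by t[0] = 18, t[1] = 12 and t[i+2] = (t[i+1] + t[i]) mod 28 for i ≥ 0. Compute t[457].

16

We have t[0] = 18, t[1] = 12, t[2] = 2, t[3] = 14, t[4] = 16, t[5] = 2, t[6] = 18, t[7] = 20, t[8] = 10, t[9] = 2, t[10] = 12, t[11] = 14, t[12] = 26, t[13] = 12, t[14] = 10, t[15] = 22, t[16] = 4, t[17] = 26, t[18] = 2, t[19] = 0, t[20] = 2, t[21] = 2, t[22] = 4, t[23] = 6, t[24] = 10, t[25] = 16, t[26] = 26, t[27] = 14, t[28] = 12, t[29] = 26, t[30] = 10, t[31] = 8, t[32] = 18, t[33] = 26, t[34] = 16, t[35] = 14, t[36] = 2, t[37] = 16, t[38] = 18, t[39] = 6, t[40] = 24, t[41] = 2, t[42] = 26, t[43] = 0, t[44] = 26, t[45] = 26, t[46] = 24, t[47] = 22, t[48] = 18, t[49] = 12.
Since (t[48], t[49]) = (t[0], t[1]) = (18, 12) (two consecutive terms determine the rest), the sequence is periodic with period 48.
So t[457] = t[0 + ((457-0) mod 48)] = t[25] = 16.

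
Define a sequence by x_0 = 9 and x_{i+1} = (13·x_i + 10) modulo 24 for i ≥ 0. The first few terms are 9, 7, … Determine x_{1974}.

21

Listing terms: x_0 = 9,  x_1 = 7,  x_2 = 5,  x_3 = 3,  x_4 = 1,  x_5 = 23,  x_6 = 21,  x_7 = 19,  x_8 = 17,  x_9 = 15,  x_{10} = 13,  x_{11} = 11,  x_{12} = 9.
The sequence repeats with period 12.
(1974 - 0) mod 12 = 6, so x_{1974} = x_6 = 21.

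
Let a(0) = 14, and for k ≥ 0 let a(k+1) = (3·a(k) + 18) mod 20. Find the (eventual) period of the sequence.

Computing terms: a(0) = 14, a(1) = 0, a(2) = 18, a(3) = 12, a(4) = 14.
Since a(4) = a(0) = 14, the sequence is periodic with period 4.

4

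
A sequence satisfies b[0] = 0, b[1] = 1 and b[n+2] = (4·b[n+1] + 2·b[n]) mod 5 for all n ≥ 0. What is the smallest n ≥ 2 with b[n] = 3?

Listing terms: b[0] = 0; b[1] = 1; b[2] = 4; b[3] = 3; b[4] = 0; b[5] = 1.
Since (b[4], b[5]) = (b[0], b[1]) = (0, 1) (two consecutive terms determine the rest), the sequence is periodic with period 4.
The value 3 first appears (with n ≥ 2) at b[3].

3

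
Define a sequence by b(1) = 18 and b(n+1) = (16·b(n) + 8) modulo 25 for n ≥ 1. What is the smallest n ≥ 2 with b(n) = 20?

We have b(1) = 18,  b(2) = 21,  b(3) = 19,  b(4) = 12,  b(5) = 0,  b(6) = 8,  b(7) = 11,  b(8) = 9,  b(9) = 2,  b(10) = 15,  b(11) = 23,  b(12) = 1,  b(13) = 24,  b(14) = 17,  b(15) = 5,  b(16) = 13,  b(17) = 16,  b(18) = 14,  b(19) = 7,  b(20) = 20,  b(21) = 3,  b(22) = 6,  b(23) = 4,  b(24) = 22,  b(25) = 10,  b(26) = 18.
Since b(26) = b(1) = 18, the sequence is periodic with period 25.
The value 20 first appears (with n ≥ 2) at b(20).

20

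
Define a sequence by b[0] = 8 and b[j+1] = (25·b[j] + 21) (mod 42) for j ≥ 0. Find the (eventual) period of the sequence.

b[0] = 8; b[1] = 11; b[2] = 2; b[3] = 29; b[4] = 32; b[5] = 23; b[6] = 8.
The sequence repeats with period 6.

6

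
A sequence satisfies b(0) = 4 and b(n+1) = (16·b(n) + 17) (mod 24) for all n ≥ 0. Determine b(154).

9

Computing terms: b(0) = 4; b(1) = 9; b(2) = 17; b(3) = 1; b(4) = 9.
Since b(4) = b(1) = 9, the sequence is eventually periodic: after a pre-period of length 1 it cycles with period 3.
For n ≥ 1, b(n) depends only on (n - 1) mod 3. (154 - 1) mod 3 = 0, so b(154) = b(1) = 9.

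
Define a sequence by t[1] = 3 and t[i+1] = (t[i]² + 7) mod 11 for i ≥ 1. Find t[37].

t[1] = 3,  t[2] = 5,  t[3] = 10,  t[4] = 8,  t[5] = 5.
Since t[5] = t[2] = 5, the sequence is eventually periodic: after a pre-period of length 1 it cycles with period 3.
For i ≥ 2, t[i] depends only on (i - 2) mod 3. (37 - 2) mod 3 = 2, so t[37] = t[4] = 8.

8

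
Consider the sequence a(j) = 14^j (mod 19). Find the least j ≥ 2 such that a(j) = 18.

Listing terms: a(1) = 14; a(2) = 6; a(3) = 8; a(4) = 17; a(5) = 10; a(6) = 7; a(7) = 3; a(8) = 4; a(9) = 18; a(10) = 5; a(11) = 13; a(12) = 11; a(13) = 2; a(14) = 9; a(15) = 12; a(16) = 16; a(17) = 15; a(18) = 1; a(19) = 14.
The sequence repeats with period 18.
The value 18 first appears (with j ≥ 2) at a(9).

9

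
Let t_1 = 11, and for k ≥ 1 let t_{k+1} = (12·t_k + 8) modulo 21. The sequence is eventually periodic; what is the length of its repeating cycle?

Listing terms: t_1 = 11; t_2 = 14; t_3 = 8; t_4 = 20; t_5 = 17; t_6 = 2; t_7 = 11.
The sequence repeats with period 6.

6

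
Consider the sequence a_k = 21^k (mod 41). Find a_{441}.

Computing terms: a_1 = 21,  a_2 = 31,  a_3 = 36,  a_4 = 18,  a_5 = 9,  a_6 = 25,  a_7 = 33,  a_8 = 37,  a_9 = 39,  a_{10} = 40,  a_{11} = 20,  a_{12} = 10,  a_{13} = 5,  a_{14} = 23,  a_{15} = 32,  a_{16} = 16,  a_{17} = 8,  a_{18} = 4,  a_{19} = 2,  a_{20} = 1,  a_{21} = 21.
The sequence repeats with period 20.
(441 - 1) mod 20 = 0, so a_{441} = a_1 = 21.

21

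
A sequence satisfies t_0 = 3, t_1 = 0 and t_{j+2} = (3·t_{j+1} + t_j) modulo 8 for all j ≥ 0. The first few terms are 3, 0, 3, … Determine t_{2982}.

t_0 = 3,  t_1 = 0,  t_2 = 3,  t_3 = 1,  t_4 = 6,  t_5 = 3,  t_6 = 7,  t_7 = 0,  t_8 = 7,  t_9 = 5,  t_{10} = 6,  t_{11} = 7,  t_{12} = 3,  t_{13} = 0.
Since (t_{12}, t_{13}) = (t_0, t_1) = (3, 0) (two consecutive terms determine the rest), the sequence is periodic with period 12.
(2982 - 0) mod 12 = 6, so t_{2982} = t_6 = 7.

7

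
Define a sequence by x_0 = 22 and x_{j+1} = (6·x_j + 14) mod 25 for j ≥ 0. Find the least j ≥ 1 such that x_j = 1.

Listing terms: x_0 = 22, x_1 = 21, x_2 = 15, x_3 = 4, x_4 = 13, x_5 = 17, x_6 = 16, x_7 = 10, x_8 = 24, x_9 = 8, x_{10} = 12, x_{11} = 11, x_{12} = 5, x_{13} = 19, x_{14} = 3, x_{15} = 7, x_{16} = 6, x_{17} = 0, x_{18} = 14, x_{19} = 23, x_{20} = 2, x_{21} = 1, x_{22} = 20, x_{23} = 9, x_{24} = 18, x_{25} = 22.
The sequence repeats with period 25.
The value 1 first appears (with j ≥ 1) at x_{21}.

21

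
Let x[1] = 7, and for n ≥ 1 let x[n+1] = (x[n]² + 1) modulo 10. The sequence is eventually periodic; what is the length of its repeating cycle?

6

Listing terms: x[1] = 7,  x[2] = 0,  x[3] = 1,  x[4] = 2,  x[5] = 5,  x[6] = 6,  x[7] = 7.
The sequence repeats with period 6.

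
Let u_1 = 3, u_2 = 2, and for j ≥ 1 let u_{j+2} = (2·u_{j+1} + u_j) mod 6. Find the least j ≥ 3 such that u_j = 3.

5

Computing terms: u_1 = 3,  u_2 = 2,  u_3 = 1,  u_4 = 4,  u_5 = 3,  u_6 = 4,  u_7 = 5,  u_8 = 2,  u_9 = 3,  u_{10} = 2.
Since (u_9, u_{10}) = (u_1, u_2) = (3, 2) (two consecutive terms determine the rest), the sequence is periodic with period 8.
The value 3 first appears (with j ≥ 3) at u_5.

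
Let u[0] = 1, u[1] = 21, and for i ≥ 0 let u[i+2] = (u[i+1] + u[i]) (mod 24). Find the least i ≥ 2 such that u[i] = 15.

9

We have u[0] = 1; u[1] = 21; u[2] = 22; u[3] = 19; u[4] = 17; u[5] = 12; u[6] = 5; u[7] = 17; u[8] = 22; u[9] = 15; u[10] = 13; u[11] = 4; u[12] = 17; u[13] = 21; u[14] = 14; u[15] = 11; u[16] = 1; u[17] = 12; u[18] = 13; u[19] = 1; u[20] = 14; u[21] = 15; u[22] = 5; u[23] = 20; u[24] = 1; u[25] = 21.
Since (u[24], u[25]) = (u[0], u[1]) = (1, 21) (two consecutive terms determine the rest), the sequence is periodic with period 24.
The value 15 first appears (with i ≥ 2) at u[9].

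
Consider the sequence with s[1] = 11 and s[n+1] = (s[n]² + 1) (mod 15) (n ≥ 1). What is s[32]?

Computing terms: s[1] = 11, s[2] = 2, s[3] = 5, s[4] = 11.
Since s[4] = s[1] = 11, the sequence is periodic with period 3.
So s[32] = s[1 + ((32-1) mod 3)] = s[2] = 2.

2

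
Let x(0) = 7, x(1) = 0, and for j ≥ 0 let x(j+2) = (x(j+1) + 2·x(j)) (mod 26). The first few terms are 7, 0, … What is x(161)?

18

We have x(0) = 7,  x(1) = 0,  x(2) = 14,  x(3) = 14,  x(4) = 16,  x(5) = 18,  x(6) = 24,  x(7) = 8,  x(8) = 4,  x(9) = 20,  x(10) = 2,  x(11) = 16,  x(12) = 20,  x(13) = 0,  x(14) = 14.
Since (x(13), x(14)) = (x(1), x(2)) = (0, 14) (two consecutive terms determine the rest), the sequence is eventually periodic: after a pre-period of length 1 it cycles with period 12.
For j ≥ 1, x(j) depends only on (j - 1) mod 12. (161 - 1) mod 12 = 4, so x(161) = x(5) = 18.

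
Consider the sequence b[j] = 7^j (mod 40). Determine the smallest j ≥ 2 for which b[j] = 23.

b[1] = 7; b[2] = 9; b[3] = 23; b[4] = 1; b[5] = 7.
The sequence repeats with period 4.
The value 23 first appears (with j ≥ 2) at b[3].

3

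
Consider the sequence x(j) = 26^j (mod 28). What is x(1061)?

24

Computing terms: x(0) = 1, x(1) = 26, x(2) = 4, x(3) = 20, x(4) = 16, x(5) = 24, x(6) = 8, x(7) = 12, x(8) = 4.
Since x(8) = x(2) = 4, the sequence is eventually periodic: after a pre-period of length 2 it cycles with period 6.
For j ≥ 2, x(j) depends only on (j - 2) mod 6. (1061 - 2) mod 6 = 3, so x(1061) = x(5) = 24.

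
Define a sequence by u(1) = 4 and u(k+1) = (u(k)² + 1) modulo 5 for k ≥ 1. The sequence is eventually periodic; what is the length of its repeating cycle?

Computing terms: u(1) = 4,  u(2) = 2,  u(3) = 0,  u(4) = 1,  u(5) = 2.
Since u(5) = u(2) = 2, the sequence is eventually periodic: after a pre-period of length 1 it cycles with period 3.

3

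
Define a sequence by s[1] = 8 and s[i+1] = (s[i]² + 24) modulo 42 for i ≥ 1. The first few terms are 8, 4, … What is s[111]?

Computing terms: s[1] = 8,  s[2] = 4,  s[3] = 40,  s[4] = 28,  s[5] = 10,  s[6] = 40.
Since s[6] = s[3] = 40, the sequence is eventually periodic: after a pre-period of length 2 it cycles with period 3.
For i ≥ 3, s[i] depends only on (i - 3) mod 3. (111 - 3) mod 3 = 0, so s[111] = s[3] = 40.

40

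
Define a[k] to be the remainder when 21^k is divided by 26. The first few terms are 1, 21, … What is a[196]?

We have a[0] = 1; a[1] = 21; a[2] = 25; a[3] = 5; a[4] = 1.
Since a[4] = a[0] = 1, the sequence is periodic with period 4.
So a[196] = a[0 + ((196-0) mod 4)] = a[0] = 1.

1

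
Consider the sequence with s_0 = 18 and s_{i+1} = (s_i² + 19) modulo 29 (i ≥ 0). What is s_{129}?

24

Computing terms: s_0 = 18,  s_1 = 24,  s_2 = 15,  s_3 = 12,  s_4 = 18.
The sequence repeats with period 4.
(129 - 0) mod 4 = 1, so s_{129} = s_1 = 24.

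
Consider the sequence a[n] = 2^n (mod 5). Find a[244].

a[0] = 1, a[1] = 2, a[2] = 4, a[3] = 3, a[4] = 1.
The sequence repeats with period 4.
(244 - 0) mod 4 = 0, so a[244] = a[0] = 1.

1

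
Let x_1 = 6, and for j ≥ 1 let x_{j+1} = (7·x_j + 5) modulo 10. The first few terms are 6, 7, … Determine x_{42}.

We have x_1 = 6,  x_2 = 7,  x_3 = 4,  x_4 = 3,  x_5 = 6.
Since x_5 = x_1 = 6, the sequence is periodic with period 4.
So x_{42} = x_{1 + ((42-1) mod 4)} = x_2 = 7.

7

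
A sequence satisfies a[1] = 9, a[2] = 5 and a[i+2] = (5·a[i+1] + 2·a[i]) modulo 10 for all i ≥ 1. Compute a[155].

3

Listing terms: a[1] = 9,  a[2] = 5,  a[3] = 3,  a[4] = 5,  a[5] = 1,  a[6] = 5,  a[7] = 7,  a[8] = 5,  a[9] = 9,  a[10] = 5.
Since (a[9], a[10]) = (a[1], a[2]) = (9, 5) (two consecutive terms determine the rest), the sequence is periodic with period 8.
(155 - 1) mod 8 = 2, so a[155] = a[3] = 3.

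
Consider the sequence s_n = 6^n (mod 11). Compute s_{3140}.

1

Computing terms: s_0 = 1; s_1 = 6; s_2 = 3; s_3 = 7; s_4 = 9; s_5 = 10; s_6 = 5; s_7 = 8; s_8 = 4; s_9 = 2; s_{10} = 1.
Since s_{10} = s_0 = 1, the sequence is periodic with period 10.
So s_{3140} = s_{0 + ((3140-0) mod 10)} = s_0 = 1.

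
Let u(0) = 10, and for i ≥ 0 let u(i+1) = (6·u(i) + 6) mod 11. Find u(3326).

Listing terms: u(0) = 10, u(1) = 0, u(2) = 6, u(3) = 9, u(4) = 5, u(5) = 3, u(6) = 2, u(7) = 7, u(8) = 4, u(9) = 8, u(10) = 10.
Since u(10) = u(0) = 10, the sequence is periodic with period 10.
(3326 - 0) mod 10 = 6, so u(3326) = u(6) = 2.

2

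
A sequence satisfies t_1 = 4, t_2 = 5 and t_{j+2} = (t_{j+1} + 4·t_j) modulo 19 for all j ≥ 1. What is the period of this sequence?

18

We have t_1 = 4, t_2 = 5, t_3 = 2, t_4 = 3, t_5 = 11, t_6 = 4, t_7 = 10, t_8 = 7, t_9 = 9, t_{10} = 18, t_{11} = 16, t_{12} = 12, t_{13} = 0, t_{14} = 10, t_{15} = 10, t_{16} = 12, t_{17} = 14, t_{18} = 5, t_{19} = 4, t_{20} = 5.
Since (t_{19}, t_{20}) = (t_1, t_2) = (4, 5) (two consecutive terms determine the rest), the sequence is periodic with period 18.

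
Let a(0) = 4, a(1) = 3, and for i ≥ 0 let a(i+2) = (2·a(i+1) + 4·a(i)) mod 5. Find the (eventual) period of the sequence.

5

We have a(0) = 4,  a(1) = 3,  a(2) = 2,  a(3) = 1,  a(4) = 0,  a(5) = 4,  a(6) = 3.
The sequence repeats with period 5.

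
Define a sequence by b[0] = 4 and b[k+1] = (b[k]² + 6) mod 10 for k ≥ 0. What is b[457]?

b[0] = 4; b[1] = 2; b[2] = 0; b[3] = 6; b[4] = 2.
Since b[4] = b[1] = 2, the sequence is eventually periodic: after a pre-period of length 1 it cycles with period 3.
For k ≥ 1, b[k] depends only on (k - 1) mod 3. (457 - 1) mod 3 = 0, so b[457] = b[1] = 2.

2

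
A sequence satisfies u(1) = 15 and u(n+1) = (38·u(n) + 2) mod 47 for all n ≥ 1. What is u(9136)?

We have u(1) = 15,  u(2) = 8,  u(3) = 24,  u(4) = 21,  u(5) = 1,  u(6) = 40,  u(7) = 18,  u(8) = 28,  u(9) = 32,  u(10) = 43,  u(11) = 38,  u(12) = 36,  u(13) = 7,  u(14) = 33,  u(15) = 34,  u(16) = 25,  u(17) = 12,  u(18) = 35,  u(19) = 16,  u(20) = 46,  u(21) = 11,  u(22) = 44,  u(23) = 29,  u(24) = 23,  u(25) = 30,  u(26) = 14,  u(27) = 17,  u(28) = 37,  u(29) = 45,  u(30) = 20,  u(31) = 10,  u(32) = 6,  u(33) = 42,  u(34) = 0,  u(35) = 2,  u(36) = 31,  u(37) = 5,  u(38) = 4,  u(39) = 13,  u(40) = 26,  u(41) = 3,  u(42) = 22,  u(43) = 39,  u(44) = 27,  u(45) = 41,  u(46) = 9,  u(47) = 15.
Since u(47) = u(1) = 15, the sequence is periodic with period 46.
So u(9136) = u(1 + ((9136-1) mod 46)) = u(28) = 37.

37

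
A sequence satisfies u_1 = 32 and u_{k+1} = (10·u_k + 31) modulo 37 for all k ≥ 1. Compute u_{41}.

18

u_1 = 32; u_2 = 18; u_3 = 26; u_4 = 32.
The sequence repeats with period 3.
So u_{41} = u_{1 + ((41-1) mod 3)} = u_2 = 18.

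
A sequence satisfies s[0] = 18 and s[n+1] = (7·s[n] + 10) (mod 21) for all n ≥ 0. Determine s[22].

10

We have s[0] = 18,  s[1] = 10,  s[2] = 17,  s[3] = 3,  s[4] = 10.
Since s[4] = s[1] = 10, the sequence is eventually periodic: after a pre-period of length 1 it cycles with period 3.
For n ≥ 1, s[n] depends only on (n - 1) mod 3. (22 - 1) mod 3 = 0, so s[22] = s[1] = 10.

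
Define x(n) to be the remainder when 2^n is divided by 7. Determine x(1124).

4

Listing terms: x(0) = 1, x(1) = 2, x(2) = 4, x(3) = 1.
Since x(3) = x(0) = 1, the sequence is periodic with period 3.
(1124 - 0) mod 3 = 2, so x(1124) = x(2) = 4.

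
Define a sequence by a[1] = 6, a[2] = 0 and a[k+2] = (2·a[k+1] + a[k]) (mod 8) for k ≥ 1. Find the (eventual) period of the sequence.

4

a[1] = 6; a[2] = 0; a[3] = 6; a[4] = 4; a[5] = 6; a[6] = 0.
The sequence repeats with period 4.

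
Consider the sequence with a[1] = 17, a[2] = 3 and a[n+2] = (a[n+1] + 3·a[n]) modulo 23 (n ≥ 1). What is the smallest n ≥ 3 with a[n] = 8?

a[1] = 17, a[2] = 3, a[3] = 8, a[4] = 17, a[5] = 18, a[6] = 0, a[7] = 8, a[8] = 8, a[9] = 9, a[10] = 10, a[11] = 14, a[12] = 21, a[13] = 17, a[14] = 11, a[15] = 16, a[16] = 3, a[17] = 5, a[18] = 14, a[19] = 6, a[20] = 2, a[21] = 20, a[22] = 3, a[23] = 17, a[24] = 3.
The sequence repeats with period 22.
The value 8 first appears (with n ≥ 3) at a[3].

3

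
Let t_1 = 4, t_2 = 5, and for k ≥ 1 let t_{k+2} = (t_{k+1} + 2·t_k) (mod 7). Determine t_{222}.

4

Listing terms: t_1 = 4; t_2 = 5; t_3 = 6; t_4 = 2; t_5 = 0; t_6 = 4; t_7 = 4; t_8 = 5.
The sequence repeats with period 6.
So t_{222} = t_{1 + ((222-1) mod 6)} = t_6 = 4.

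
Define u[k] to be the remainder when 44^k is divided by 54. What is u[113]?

8

Listing terms: u[0] = 1; u[1] = 44; u[2] = 46; u[3] = 26; u[4] = 10; u[5] = 8; u[6] = 28; u[7] = 44.
Since u[7] = u[1] = 44, the sequence is eventually periodic: after a pre-period of length 1 it cycles with period 6.
For k ≥ 1, u[k] depends only on (k - 1) mod 6. (113 - 1) mod 6 = 4, so u[113] = u[5] = 8.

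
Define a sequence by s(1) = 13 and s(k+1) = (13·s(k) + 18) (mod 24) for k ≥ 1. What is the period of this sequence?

4

We have s(1) = 13,  s(2) = 19,  s(3) = 1,  s(4) = 7,  s(5) = 13.
The sequence repeats with period 4.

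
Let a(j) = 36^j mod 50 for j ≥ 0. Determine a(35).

26

a(0) = 1,  a(1) = 36,  a(2) = 46,  a(3) = 6,  a(4) = 16,  a(5) = 26,  a(6) = 36.
Since a(6) = a(1) = 36, the sequence is eventually periodic: after a pre-period of length 1 it cycles with period 5.
For j ≥ 1, a(j) depends only on (j - 1) mod 5. (35 - 1) mod 5 = 4, so a(35) = a(5) = 26.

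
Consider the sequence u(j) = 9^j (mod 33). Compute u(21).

9

Listing terms: u(0) = 1; u(1) = 9; u(2) = 15; u(3) = 3; u(4) = 27; u(5) = 12; u(6) = 9.
Since u(6) = u(1) = 9, the sequence is eventually periodic: after a pre-period of length 1 it cycles with period 5.
For j ≥ 1, u(j) depends only on (j - 1) mod 5. (21 - 1) mod 5 = 0, so u(21) = u(1) = 9.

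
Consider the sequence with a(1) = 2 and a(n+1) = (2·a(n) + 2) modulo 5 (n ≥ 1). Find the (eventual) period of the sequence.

We have a(1) = 2; a(2) = 1; a(3) = 4; a(4) = 0; a(5) = 2.
Since a(5) = a(1) = 2, the sequence is periodic with period 4.

4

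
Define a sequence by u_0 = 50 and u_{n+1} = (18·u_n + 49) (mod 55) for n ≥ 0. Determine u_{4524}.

Listing terms: u_0 = 50, u_1 = 14, u_2 = 26, u_3 = 22, u_4 = 5, u_5 = 29, u_6 = 21, u_7 = 42, u_8 = 35, u_9 = 19, u_{10} = 6, u_{11} = 47, u_{12} = 15, u_{13} = 44, u_{14} = 16, u_{15} = 7, u_{16} = 10, u_{17} = 9, u_{18} = 46, u_{19} = 52, u_{20} = 50.
The sequence repeats with period 20.
So u_{4524} = u_{0 + ((4524-0) mod 20)} = u_4 = 5.

5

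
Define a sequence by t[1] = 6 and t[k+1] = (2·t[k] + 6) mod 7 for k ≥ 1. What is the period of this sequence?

We have t[1] = 6, t[2] = 4, t[3] = 0, t[4] = 6.
Since t[4] = t[1] = 6, the sequence is periodic with period 3.

3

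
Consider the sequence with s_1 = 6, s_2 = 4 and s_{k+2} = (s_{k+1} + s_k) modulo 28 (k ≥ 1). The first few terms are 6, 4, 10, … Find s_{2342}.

We have s_1 = 6; s_2 = 4; s_3 = 10; s_4 = 14; s_5 = 24; s_6 = 10; s_7 = 6; s_8 = 16; s_9 = 22; s_{10} = 10; s_{11} = 4; s_{12} = 14; s_{13} = 18; s_{14} = 4; s_{15} = 22; s_{16} = 26; s_{17} = 20; s_{18} = 18; s_{19} = 10; s_{20} = 0; s_{21} = 10; s_{22} = 10; s_{23} = 20; s_{24} = 2; s_{25} = 22; s_{26} = 24; s_{27} = 18; s_{28} = 14; s_{29} = 4; s_{30} = 18; s_{31} = 22; s_{32} = 12; s_{33} = 6; s_{34} = 18; s_{35} = 24; s_{36} = 14; s_{37} = 10; s_{38} = 24; s_{39} = 6; s_{40} = 2; s_{41} = 8; s_{42} = 10; s_{43} = 18; s_{44} = 0; s_{45} = 18; s_{46} = 18; s_{47} = 8; s_{48} = 26; s_{49} = 6; s_{50} = 4.
Since (s_{49}, s_{50}) = (s_1, s_2) = (6, 4) (two consecutive terms determine the rest), the sequence is periodic with period 48.
So s_{2342} = s_{1 + ((2342-1) mod 48)} = s_{38} = 24.

24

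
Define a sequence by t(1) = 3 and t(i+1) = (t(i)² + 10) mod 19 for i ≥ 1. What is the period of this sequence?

Computing terms: t(1) = 3, t(2) = 0, t(3) = 10, t(4) = 15, t(5) = 7, t(6) = 2, t(7) = 14, t(8) = 16, t(9) = 0.
Since t(9) = t(2) = 0, the sequence is eventually periodic: after a pre-period of length 1 it cycles with period 7.

7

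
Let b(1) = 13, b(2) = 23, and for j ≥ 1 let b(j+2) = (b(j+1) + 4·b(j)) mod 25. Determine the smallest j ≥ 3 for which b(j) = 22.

We have b(1) = 13, b(2) = 23, b(3) = 0, b(4) = 17, b(5) = 17, b(6) = 10, b(7) = 3, b(8) = 18, b(9) = 5, b(10) = 2, b(11) = 22, b(12) = 5, b(13) = 18, b(14) = 13, b(15) = 10, b(16) = 12, b(17) = 2, b(18) = 0, b(19) = 8, b(20) = 8, b(21) = 15, b(22) = 22, b(23) = 7, b(24) = 20, b(25) = 23, b(26) = 3, b(27) = 20, b(28) = 7, b(29) = 12, b(30) = 15, b(31) = 13, b(32) = 23.
The sequence repeats with period 30.
The value 22 first appears (with j ≥ 3) at b(11).

11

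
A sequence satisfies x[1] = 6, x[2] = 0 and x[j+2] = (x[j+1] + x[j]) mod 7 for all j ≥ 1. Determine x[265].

1

x[1] = 6; x[2] = 0; x[3] = 6; x[4] = 6; x[5] = 5; x[6] = 4; x[7] = 2; x[8] = 6; x[9] = 1; x[10] = 0; x[11] = 1; x[12] = 1; x[13] = 2; x[14] = 3; x[15] = 5; x[16] = 1; x[17] = 6; x[18] = 0.
Since (x[17], x[18]) = (x[1], x[2]) = (6, 0) (two consecutive terms determine the rest), the sequence is periodic with period 16.
So x[265] = x[1 + ((265-1) mod 16)] = x[9] = 1.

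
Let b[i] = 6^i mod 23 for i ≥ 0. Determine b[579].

Listing terms: b[0] = 1,  b[1] = 6,  b[2] = 13,  b[3] = 9,  b[4] = 8,  b[5] = 2,  b[6] = 12,  b[7] = 3,  b[8] = 18,  b[9] = 16,  b[10] = 4,  b[11] = 1.
The sequence repeats with period 11.
So b[579] = b[0 + ((579-0) mod 11)] = b[7] = 3.

3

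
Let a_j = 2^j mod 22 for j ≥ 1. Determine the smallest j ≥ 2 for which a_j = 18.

7

Computing terms: a_1 = 2,  a_2 = 4,  a_3 = 8,  a_4 = 16,  a_5 = 10,  a_6 = 20,  a_7 = 18,  a_8 = 14,  a_9 = 6,  a_{10} = 12,  a_{11} = 2.
The sequence repeats with period 10.
The value 18 first appears (with j ≥ 2) at a_7.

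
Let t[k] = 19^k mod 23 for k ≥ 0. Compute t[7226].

Listing terms: t[0] = 1,  t[1] = 19,  t[2] = 16,  t[3] = 5,  t[4] = 3,  t[5] = 11,  t[6] = 2,  t[7] = 15,  t[8] = 9,  t[9] = 10,  t[10] = 6,  t[11] = 22,  t[12] = 4,  t[13] = 7,  t[14] = 18,  t[15] = 20,  t[16] = 12,  t[17] = 21,  t[18] = 8,  t[19] = 14,  t[20] = 13,  t[21] = 17,  t[22] = 1.
Since t[22] = t[0] = 1, the sequence is periodic with period 22.
So t[7226] = t[0 + ((7226-0) mod 22)] = t[10] = 6.

6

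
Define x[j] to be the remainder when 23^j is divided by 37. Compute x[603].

31

x[0] = 1, x[1] = 23, x[2] = 11, x[3] = 31, x[4] = 10, x[5] = 8, x[6] = 36, x[7] = 14, x[8] = 26, x[9] = 6, x[10] = 27, x[11] = 29, x[12] = 1.
Since x[12] = x[0] = 1, the sequence is periodic with period 12.
So x[603] = x[0 + ((603-0) mod 12)] = x[3] = 31.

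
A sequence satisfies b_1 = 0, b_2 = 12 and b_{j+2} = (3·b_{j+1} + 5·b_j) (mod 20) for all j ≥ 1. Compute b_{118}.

12

Listing terms: b_1 = 0; b_2 = 12; b_3 = 16; b_4 = 8; b_5 = 4; b_6 = 12; b_7 = 16.
Since (b_6, b_7) = (b_2, b_3) = (12, 16) (two consecutive terms determine the rest), the sequence is eventually periodic: after a pre-period of length 1 it cycles with period 4.
For j ≥ 2, b_j depends only on (j - 2) mod 4. (118 - 2) mod 4 = 0, so b_{118} = b_2 = 12.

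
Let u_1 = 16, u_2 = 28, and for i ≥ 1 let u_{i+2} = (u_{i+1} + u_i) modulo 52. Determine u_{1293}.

12

Listing terms: u_1 = 16; u_2 = 28; u_3 = 44; u_4 = 20; u_5 = 12; u_6 = 32; u_7 = 44; u_8 = 24; u_9 = 16; u_{10} = 40; u_{11} = 4; u_{12} = 44; u_{13} = 48; u_{14} = 40; u_{15} = 36; u_{16} = 24; u_{17} = 8; u_{18} = 32; u_{19} = 40; u_{20} = 20; u_{21} = 8; u_{22} = 28; u_{23} = 36; u_{24} = 12; u_{25} = 48; u_{26} = 8; u_{27} = 4; u_{28} = 12; u_{29} = 16; u_{30} = 28.
Since (u_{29}, u_{30}) = (u_1, u_2) = (16, 28) (two consecutive terms determine the rest), the sequence is periodic with period 28.
So u_{1293} = u_{1 + ((1293-1) mod 28)} = u_5 = 12.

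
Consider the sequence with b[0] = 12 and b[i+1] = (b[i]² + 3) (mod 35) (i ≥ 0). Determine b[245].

We have b[0] = 12,  b[1] = 7,  b[2] = 17,  b[3] = 12.
The sequence repeats with period 3.
(245 - 0) mod 3 = 2, so b[245] = b[2] = 17.

17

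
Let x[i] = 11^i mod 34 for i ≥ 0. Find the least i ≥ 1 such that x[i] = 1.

Listing terms: x[0] = 1,  x[1] = 11,  x[2] = 19,  x[3] = 5,  x[4] = 21,  x[5] = 27,  x[6] = 25,  x[7] = 3,  x[8] = 33,  x[9] = 23,  x[10] = 15,  x[11] = 29,  x[12] = 13,  x[13] = 7,  x[14] = 9,  x[15] = 31,  x[16] = 1.
Since x[16] = x[0] = 1, the sequence is periodic with period 16.
The value 1 next appears (with i ≥ 1) at x[16].

16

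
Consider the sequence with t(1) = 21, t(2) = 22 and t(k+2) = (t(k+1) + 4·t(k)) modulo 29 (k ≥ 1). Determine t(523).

11

Computing terms: t(1) = 21,  t(2) = 22,  t(3) = 19,  t(4) = 20,  t(5) = 9,  t(6) = 2,  t(7) = 9,  t(8) = 17,  t(9) = 24,  t(10) = 5,  t(11) = 14,  t(12) = 5,  t(13) = 3,  t(14) = 23,  t(15) = 6,  t(16) = 11,  t(17) = 6,  t(18) = 21,  t(19) = 16,  t(20) = 13,  t(21) = 19,  t(22) = 13,  t(23) = 2,  t(24) = 25,  t(25) = 4,  t(26) = 17,  t(27) = 4,  t(28) = 14,  t(29) = 1,  t(30) = 28,  t(31) = 3,  t(32) = 28,  t(33) = 11,  t(34) = 7,  t(35) = 22,  t(36) = 21,  t(37) = 22.
Since (t(36), t(37)) = (t(1), t(2)) = (21, 22) (two consecutive terms determine the rest), the sequence is periodic with period 35.
So t(523) = t(1 + ((523-1) mod 35)) = t(33) = 11.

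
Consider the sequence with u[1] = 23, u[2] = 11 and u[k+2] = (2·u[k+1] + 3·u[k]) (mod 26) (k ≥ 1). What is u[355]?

Listing terms: u[1] = 23,  u[2] = 11,  u[3] = 13,  u[4] = 7,  u[5] = 1,  u[6] = 23,  u[7] = 23,  u[8] = 11.
Since (u[7], u[8]) = (u[1], u[2]) = (23, 11) (two consecutive terms determine the rest), the sequence is periodic with period 6.
(355 - 1) mod 6 = 0, so u[355] = u[1] = 23.

23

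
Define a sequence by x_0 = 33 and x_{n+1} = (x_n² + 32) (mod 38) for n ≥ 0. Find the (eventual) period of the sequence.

Listing terms: x_0 = 33, x_1 = 19, x_2 = 13, x_3 = 11, x_4 = 1, x_5 = 33.
The sequence repeats with period 5.

5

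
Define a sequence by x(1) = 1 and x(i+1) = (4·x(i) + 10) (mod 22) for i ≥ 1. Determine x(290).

We have x(1) = 1,  x(2) = 14,  x(3) = 0,  x(4) = 10,  x(5) = 6,  x(6) = 12,  x(7) = 14.
Since x(7) = x(2) = 14, the sequence is eventually periodic: after a pre-period of length 1 it cycles with period 5.
For i ≥ 2, x(i) depends only on (i - 2) mod 5. (290 - 2) mod 5 = 3, so x(290) = x(5) = 6.

6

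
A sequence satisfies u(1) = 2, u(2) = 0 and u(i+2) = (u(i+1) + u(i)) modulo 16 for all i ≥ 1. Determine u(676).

2

Listing terms: u(1) = 2; u(2) = 0; u(3) = 2; u(4) = 2; u(5) = 4; u(6) = 6; u(7) = 10; u(8) = 0; u(9) = 10; u(10) = 10; u(11) = 4; u(12) = 14; u(13) = 2; u(14) = 0.
Since (u(13), u(14)) = (u(1), u(2)) = (2, 0) (two consecutive terms determine the rest), the sequence is periodic with period 12.
So u(676) = u(1 + ((676-1) mod 12)) = u(4) = 2.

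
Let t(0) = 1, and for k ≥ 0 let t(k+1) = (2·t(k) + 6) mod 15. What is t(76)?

Computing terms: t(0) = 1,  t(1) = 8,  t(2) = 7,  t(3) = 5,  t(4) = 1.
Since t(4) = t(0) = 1, the sequence is periodic with period 4.
So t(76) = t(0 + ((76-0) mod 4)) = t(0) = 1.

1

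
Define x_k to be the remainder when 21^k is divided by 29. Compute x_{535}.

We have x_0 = 1; x_1 = 21; x_2 = 6; x_3 = 10; x_4 = 7; x_5 = 2; x_6 = 13; x_7 = 12; x_8 = 20; x_9 = 14; x_{10} = 4; x_{11} = 26; x_{12} = 24; x_{13} = 11; x_{14} = 28; x_{15} = 8; x_{16} = 23; x_{17} = 19; x_{18} = 22; x_{19} = 27; x_{20} = 16; x_{21} = 17; x_{22} = 9; x_{23} = 15; x_{24} = 25; x_{25} = 3; x_{26} = 5; x_{27} = 18; x_{28} = 1.
The sequence repeats with period 28.
So x_{535} = x_{0 + ((535-0) mod 28)} = x_3 = 10.

10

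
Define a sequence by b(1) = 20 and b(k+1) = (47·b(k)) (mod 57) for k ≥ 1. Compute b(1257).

b(1) = 20; b(2) = 28; b(3) = 5; b(4) = 7; b(5) = 44; b(6) = 16; b(7) = 11; b(8) = 4; b(9) = 17; b(10) = 1; b(11) = 47; b(12) = 43; b(13) = 26; b(14) = 25; b(15) = 35; b(16) = 49; b(17) = 23; b(18) = 55; b(19) = 20.
The sequence repeats with period 18.
So b(1257) = b(1 + ((1257-1) mod 18)) = b(15) = 35.

35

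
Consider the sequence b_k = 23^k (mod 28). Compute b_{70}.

Listing terms: b_0 = 1; b_1 = 23; b_2 = 25; b_3 = 15; b_4 = 9; b_5 = 11; b_6 = 1.
Since b_6 = b_0 = 1, the sequence is periodic with period 6.
(70 - 0) mod 6 = 4, so b_{70} = b_4 = 9.

9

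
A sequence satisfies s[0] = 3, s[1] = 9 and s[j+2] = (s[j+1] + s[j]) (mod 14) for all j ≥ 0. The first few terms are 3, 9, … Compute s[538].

We have s[0] = 3; s[1] = 9; s[2] = 12; s[3] = 7; s[4] = 5; s[5] = 12; s[6] = 3; s[7] = 1; s[8] = 4; s[9] = 5; s[10] = 9; s[11] = 0; s[12] = 9; s[13] = 9; s[14] = 4; s[15] = 13; s[16] = 3; s[17] = 2; s[18] = 5; s[19] = 7; s[20] = 12; s[21] = 5; s[22] = 3; s[23] = 8; s[24] = 11; s[25] = 5; s[26] = 2; s[27] = 7; s[28] = 9; s[29] = 2; s[30] = 11; s[31] = 13; s[32] = 10; s[33] = 9; s[34] = 5; s[35] = 0; s[36] = 5; s[37] = 5; s[38] = 10; s[39] = 1; s[40] = 11; s[41] = 12; s[42] = 9; s[43] = 7; s[44] = 2; s[45] = 9; s[46] = 11; s[47] = 6; s[48] = 3; s[49] = 9.
Since (s[48], s[49]) = (s[0], s[1]) = (3, 9) (two consecutive terms determine the rest), the sequence is periodic with period 48.
(538 - 0) mod 48 = 10, so s[538] = s[10] = 9.

9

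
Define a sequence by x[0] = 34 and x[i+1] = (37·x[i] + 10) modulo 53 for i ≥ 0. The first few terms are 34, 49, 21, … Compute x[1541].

22

Computing terms: x[0] = 34; x[1] = 49; x[2] = 21; x[3] = 45; x[4] = 32; x[5] = 28; x[6] = 39; x[7] = 22; x[8] = 29; x[9] = 23; x[10] = 13; x[11] = 14; x[12] = 51; x[13] = 42; x[14] = 27; x[15] = 2; x[16] = 31; x[17] = 44; x[18] = 48; x[19] = 37; x[20] = 1; x[21] = 47; x[22] = 0; x[23] = 10; x[24] = 9; x[25] = 25; x[26] = 34.
The sequence repeats with period 26.
(1541 - 0) mod 26 = 7, so x[1541] = x[7] = 22.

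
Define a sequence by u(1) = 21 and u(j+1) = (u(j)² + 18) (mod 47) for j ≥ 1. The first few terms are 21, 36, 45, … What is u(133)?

35

Computing terms: u(1) = 21; u(2) = 36; u(3) = 45; u(4) = 22; u(5) = 32; u(6) = 8; u(7) = 35; u(8) = 21.
The sequence repeats with period 7.
So u(133) = u(1 + ((133-1) mod 7)) = u(7) = 35.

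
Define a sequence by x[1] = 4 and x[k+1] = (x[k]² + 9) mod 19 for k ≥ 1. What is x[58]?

x[1] = 4, x[2] = 6, x[3] = 7, x[4] = 1, x[5] = 10, x[6] = 14, x[7] = 15, x[8] = 6.
Since x[8] = x[2] = 6, the sequence is eventually periodic: after a pre-period of length 1 it cycles with period 6.
For k ≥ 2, x[k] depends only on (k - 2) mod 6. (58 - 2) mod 6 = 2, so x[58] = x[4] = 1.

1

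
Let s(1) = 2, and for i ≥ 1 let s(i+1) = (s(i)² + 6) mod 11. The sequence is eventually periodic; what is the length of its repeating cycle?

Computing terms: s(1) = 2, s(2) = 10, s(3) = 7, s(4) = 0, s(5) = 6, s(6) = 9, s(7) = 10.
Since s(7) = s(2) = 10, the sequence is eventually periodic: after a pre-period of length 1 it cycles with period 5.

5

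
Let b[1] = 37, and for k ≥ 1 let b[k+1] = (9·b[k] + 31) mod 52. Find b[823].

Computing terms: b[1] = 37; b[2] = 0; b[3] = 31; b[4] = 50; b[5] = 13; b[6] = 44; b[7] = 11; b[8] = 26; b[9] = 5; b[10] = 24; b[11] = 39; b[12] = 18; b[13] = 37.
The sequence repeats with period 12.
So b[823] = b[1 + ((823-1) mod 12)] = b[7] = 11.

11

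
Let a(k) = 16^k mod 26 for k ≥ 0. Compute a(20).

22

a(0) = 1,  a(1) = 16,  a(2) = 22,  a(3) = 14,  a(4) = 16.
Since a(4) = a(1) = 16, the sequence is eventually periodic: after a pre-period of length 1 it cycles with period 3.
For k ≥ 1, a(k) depends only on (k - 1) mod 3. (20 - 1) mod 3 = 1, so a(20) = a(2) = 22.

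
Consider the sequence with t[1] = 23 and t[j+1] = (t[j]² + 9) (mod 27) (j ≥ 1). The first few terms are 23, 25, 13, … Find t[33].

Computing terms: t[1] = 23; t[2] = 25; t[3] = 13; t[4] = 16; t[5] = 22; t[6] = 7; t[7] = 4; t[8] = 25.
Since t[8] = t[2] = 25, the sequence is eventually periodic: after a pre-period of length 1 it cycles with period 6.
For j ≥ 2, t[j] depends only on (j - 2) mod 6. (33 - 2) mod 6 = 1, so t[33] = t[3] = 13.

13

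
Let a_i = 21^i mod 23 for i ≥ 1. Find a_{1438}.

3

We have a_1 = 21; a_2 = 4; a_3 = 15; a_4 = 16; a_5 = 14; a_6 = 18; a_7 = 10; a_8 = 3; a_9 = 17; a_{10} = 12; a_{11} = 22; a_{12} = 2; a_{13} = 19; a_{14} = 8; a_{15} = 7; a_{16} = 9; a_{17} = 5; a_{18} = 13; a_{19} = 20; a_{20} = 6; a_{21} = 11; a_{22} = 1; a_{23} = 21.
Since a_{23} = a_1 = 21, the sequence is periodic with period 22.
So a_{1438} = a_{1 + ((1438-1) mod 22)} = a_8 = 3.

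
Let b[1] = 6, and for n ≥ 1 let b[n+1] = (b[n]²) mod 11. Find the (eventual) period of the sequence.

4

We have b[1] = 6; b[2] = 3; b[3] = 9; b[4] = 4; b[5] = 5; b[6] = 3.
Since b[6] = b[2] = 3, the sequence is eventually periodic: after a pre-period of length 1 it cycles with period 4.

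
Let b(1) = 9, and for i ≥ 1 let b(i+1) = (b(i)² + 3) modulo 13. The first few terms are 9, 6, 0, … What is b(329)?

3

b(1) = 9,  b(2) = 6,  b(3) = 0,  b(4) = 3,  b(5) = 12,  b(6) = 4,  b(7) = 6.
Since b(7) = b(2) = 6, the sequence is eventually periodic: after a pre-period of length 1 it cycles with period 5.
For i ≥ 2, b(i) depends only on (i - 2) mod 5. (329 - 2) mod 5 = 2, so b(329) = b(4) = 3.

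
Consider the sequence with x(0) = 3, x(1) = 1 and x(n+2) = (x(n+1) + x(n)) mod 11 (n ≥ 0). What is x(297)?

Computing terms: x(0) = 3, x(1) = 1, x(2) = 4, x(3) = 5, x(4) = 9, x(5) = 3, x(6) = 1.
Since (x(5), x(6)) = (x(0), x(1)) = (3, 1) (two consecutive terms determine the rest), the sequence is periodic with period 5.
So x(297) = x(0 + ((297-0) mod 5)) = x(2) = 4.

4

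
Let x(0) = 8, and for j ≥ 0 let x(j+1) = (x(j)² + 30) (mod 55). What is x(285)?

Computing terms: x(0) = 8, x(1) = 39, x(2) = 11, x(3) = 41, x(4) = 6, x(5) = 11.
Since x(5) = x(2) = 11, the sequence is eventually periodic: after a pre-period of length 2 it cycles with period 3.
For j ≥ 2, x(j) depends only on (j - 2) mod 3. (285 - 2) mod 3 = 1, so x(285) = x(3) = 41.

41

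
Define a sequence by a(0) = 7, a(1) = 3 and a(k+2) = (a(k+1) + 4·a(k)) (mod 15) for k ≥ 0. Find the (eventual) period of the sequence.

24

Listing terms: a(0) = 7,  a(1) = 3,  a(2) = 1,  a(3) = 13,  a(4) = 2,  a(5) = 9,  a(6) = 2,  a(7) = 8,  a(8) = 1,  a(9) = 3,  a(10) = 7,  a(11) = 4,  a(12) = 2,  a(13) = 3,  a(14) = 11,  a(15) = 8,  a(16) = 7,  a(17) = 9,  a(18) = 7,  a(19) = 13,  a(20) = 11,  a(21) = 3,  a(22) = 2,  a(23) = 14,  a(24) = 7,  a(25) = 3.
Since (a(24), a(25)) = (a(0), a(1)) = (7, 3) (two consecutive terms determine the rest), the sequence is periodic with period 24.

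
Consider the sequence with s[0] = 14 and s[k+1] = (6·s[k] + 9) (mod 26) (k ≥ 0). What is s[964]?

13

Listing terms: s[0] = 14; s[1] = 15; s[2] = 21; s[3] = 5; s[4] = 13; s[5] = 9; s[6] = 11; s[7] = 23; s[8] = 17; s[9] = 7; s[10] = 25; s[11] = 3; s[12] = 1; s[13] = 15.
Since s[13] = s[1] = 15, the sequence is eventually periodic: after a pre-period of length 1 it cycles with period 12.
For k ≥ 1, s[k] depends only on (k - 1) mod 12. (964 - 1) mod 12 = 3, so s[964] = s[4] = 13.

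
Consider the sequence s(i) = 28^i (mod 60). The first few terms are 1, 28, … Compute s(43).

Computing terms: s(0) = 1, s(1) = 28, s(2) = 4, s(3) = 52, s(4) = 16, s(5) = 28.
Since s(5) = s(1) = 28, the sequence is eventually periodic: after a pre-period of length 1 it cycles with period 4.
For i ≥ 1, s(i) depends only on (i - 1) mod 4. (43 - 1) mod 4 = 2, so s(43) = s(3) = 52.

52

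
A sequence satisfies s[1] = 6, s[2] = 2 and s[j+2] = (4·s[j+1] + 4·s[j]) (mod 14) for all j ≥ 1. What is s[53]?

Listing terms: s[1] = 6,  s[2] = 2,  s[3] = 4,  s[4] = 10,  s[5] = 0,  s[6] = 12,  s[7] = 6,  s[8] = 2.
Since (s[7], s[8]) = (s[1], s[2]) = (6, 2) (two consecutive terms determine the rest), the sequence is periodic with period 6.
So s[53] = s[1 + ((53-1) mod 6)] = s[5] = 0.

0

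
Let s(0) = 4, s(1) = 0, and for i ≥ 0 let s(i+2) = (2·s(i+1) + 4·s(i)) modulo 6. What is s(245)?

0

s(0) = 4,  s(1) = 0,  s(2) = 4,  s(3) = 2,  s(4) = 2,  s(5) = 0,  s(6) = 2,  s(7) = 4,  s(8) = 4,  s(9) = 0.
The sequence repeats with period 8.
(245 - 0) mod 8 = 5, so s(245) = s(5) = 0.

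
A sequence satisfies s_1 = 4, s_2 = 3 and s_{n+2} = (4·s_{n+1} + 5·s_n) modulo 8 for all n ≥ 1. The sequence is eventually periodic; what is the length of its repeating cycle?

4

We have s_1 = 4, s_2 = 3, s_3 = 0, s_4 = 7, s_5 = 4, s_6 = 3.
Since (s_5, s_6) = (s_1, s_2) = (4, 3) (two consecutive terms determine the rest), the sequence is periodic with period 4.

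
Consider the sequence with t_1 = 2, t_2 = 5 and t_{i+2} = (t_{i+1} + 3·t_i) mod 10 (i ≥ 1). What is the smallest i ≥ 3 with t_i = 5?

8

t_1 = 2,  t_2 = 5,  t_3 = 1,  t_4 = 6,  t_5 = 9,  t_6 = 7,  t_7 = 4,  t_8 = 5,  t_9 = 7,  t_{10} = 2,  t_{11} = 3,  t_{12} = 9,  t_{13} = 8,  t_{14} = 5,  t_{15} = 9,  t_{16} = 4,  t_{17} = 1,  t_{18} = 3,  t_{19} = 6,  t_{20} = 5,  t_{21} = 3,  t_{22} = 8,  t_{23} = 7,  t_{24} = 1,  t_{25} = 2,  t_{26} = 5.
Since (t_{25}, t_{26}) = (t_1, t_2) = (2, 5) (two consecutive terms determine the rest), the sequence is periodic with period 24.
The value 5 first appears (with i ≥ 3) at t_8.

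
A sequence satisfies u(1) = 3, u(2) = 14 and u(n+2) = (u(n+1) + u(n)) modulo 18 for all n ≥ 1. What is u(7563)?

Listing terms: u(1) = 3, u(2) = 14, u(3) = 17, u(4) = 13, u(5) = 12, u(6) = 7, u(7) = 1, u(8) = 8, u(9) = 9, u(10) = 17, u(11) = 8, u(12) = 7, u(13) = 15, u(14) = 4, u(15) = 1, u(16) = 5, u(17) = 6, u(18) = 11, u(19) = 17, u(20) = 10, u(21) = 9, u(22) = 1, u(23) = 10, u(24) = 11, u(25) = 3, u(26) = 14.
Since (u(25), u(26)) = (u(1), u(2)) = (3, 14) (two consecutive terms determine the rest), the sequence is periodic with period 24.
So u(7563) = u(1 + ((7563-1) mod 24)) = u(3) = 17.

17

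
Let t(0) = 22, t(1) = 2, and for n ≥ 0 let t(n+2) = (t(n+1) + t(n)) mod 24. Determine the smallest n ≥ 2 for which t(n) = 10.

7

Computing terms: t(0) = 22; t(1) = 2; t(2) = 0; t(3) = 2; t(4) = 2; t(5) = 4; t(6) = 6; t(7) = 10; t(8) = 16; t(9) = 2; t(10) = 18; t(11) = 20; t(12) = 14; t(13) = 10; t(14) = 0; t(15) = 10; t(16) = 10; t(17) = 20; t(18) = 6; t(19) = 2; t(20) = 8; t(21) = 10; t(22) = 18; t(23) = 4; t(24) = 22; t(25) = 2.
The sequence repeats with period 24.
The value 10 first appears (with n ≥ 2) at t(7).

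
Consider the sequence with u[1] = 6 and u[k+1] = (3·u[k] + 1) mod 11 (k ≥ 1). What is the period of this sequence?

5

u[1] = 6; u[2] = 8; u[3] = 3; u[4] = 10; u[5] = 9; u[6] = 6.
The sequence repeats with period 5.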